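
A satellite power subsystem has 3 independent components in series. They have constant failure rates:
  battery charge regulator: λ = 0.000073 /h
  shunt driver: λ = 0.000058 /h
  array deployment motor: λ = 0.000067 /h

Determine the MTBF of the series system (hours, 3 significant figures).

5050

Series of exponential components: λ_sys = Σ λ_i
λ_sys = 0.000073 + 0.000058 + 0.000067 = 1.9800e-04 /h
MTBF = 1 / λ_sys = 5050 h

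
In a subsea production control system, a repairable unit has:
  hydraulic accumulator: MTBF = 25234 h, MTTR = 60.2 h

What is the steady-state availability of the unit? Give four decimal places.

0.9976

A(hydraulic accumulator) = MTBF/(MTBF+MTTR) = 25234/(25234+60.2) = 0.9976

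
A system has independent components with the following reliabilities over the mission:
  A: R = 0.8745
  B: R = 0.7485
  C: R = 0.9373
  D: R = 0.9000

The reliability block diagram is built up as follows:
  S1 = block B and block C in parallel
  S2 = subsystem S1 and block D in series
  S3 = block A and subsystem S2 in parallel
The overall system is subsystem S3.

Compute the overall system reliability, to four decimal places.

0.9857

Parallel (B and C): 1 − (1 − 0.748500)(1 − 0.937300) = 0.984231
Series ([0.984231] and D): 0.984231 × 0.900000 = 0.885808
Parallel (A and [0.885808]): 1 − (1 − 0.874500)(1 − 0.885808) = 0.9857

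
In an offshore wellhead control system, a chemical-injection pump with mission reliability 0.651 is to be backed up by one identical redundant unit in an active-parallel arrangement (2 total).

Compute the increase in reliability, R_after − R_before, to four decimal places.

R_before = 0.651
R_after = 1 − (1 − 0.651)^2 = 0.8782
ΔR = 0.8782 − 0.651 = 0.2272

0.2272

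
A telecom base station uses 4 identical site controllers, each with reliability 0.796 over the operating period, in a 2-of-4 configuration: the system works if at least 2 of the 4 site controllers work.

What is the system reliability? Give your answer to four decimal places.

R = Σ_{i=2}^{4} C(4,i) p^i (1−p)^{4−i} with p = 0.796
C(4,2)·0.796^2·0.204^2 = 0.158211
C(4,3)·0.796^3·0.204^1 = 0.411556
C(4,4)·0.796^4·0.204^0 = 0.401469
Sum = 0.9712

0.9712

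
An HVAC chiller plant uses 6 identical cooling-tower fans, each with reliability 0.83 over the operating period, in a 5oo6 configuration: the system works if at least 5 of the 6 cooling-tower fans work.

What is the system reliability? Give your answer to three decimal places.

0.729

R = Σ_{i=5}^{6} C(6,i) p^i (1−p)^{6−i} with p = 0.83
C(6,5)·0.83^5·0.17^1 = 0.40178
C(6,6)·0.83^6·0.17^0 = 0.32694
Sum = 0.729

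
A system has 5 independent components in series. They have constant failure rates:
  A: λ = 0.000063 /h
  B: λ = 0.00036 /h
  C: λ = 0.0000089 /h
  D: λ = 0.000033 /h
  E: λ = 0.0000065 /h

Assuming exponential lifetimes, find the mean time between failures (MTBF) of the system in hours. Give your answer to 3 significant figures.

Series of exponential components: λ_sys = Σ λ_i
λ_sys = 0.000063 + 0.00036 + 0.0000089 + 0.000033 + 0.0000065 = 4.7140e-04 /h
MTBF = 1 / λ_sys = 2120 h

2120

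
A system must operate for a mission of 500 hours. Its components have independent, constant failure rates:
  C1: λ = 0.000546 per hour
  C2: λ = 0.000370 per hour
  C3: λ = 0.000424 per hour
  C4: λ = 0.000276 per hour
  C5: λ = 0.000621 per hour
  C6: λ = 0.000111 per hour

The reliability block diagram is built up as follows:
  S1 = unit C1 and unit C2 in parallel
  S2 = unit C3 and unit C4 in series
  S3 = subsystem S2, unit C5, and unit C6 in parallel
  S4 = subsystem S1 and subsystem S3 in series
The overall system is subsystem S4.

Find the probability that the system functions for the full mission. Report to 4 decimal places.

0.9556

R(C1) = exp(−0.000546 × 500) = 0.761093
R(C2) = exp(−0.000370 × 500) = 0.831104
R(C3) = exp(−0.000424 × 500) = 0.808965
R(C4) = exp(−0.000276 × 500) = 0.871099
R(C5) = exp(−0.000621 × 500) = 0.733080
R(C6) = exp(−0.000111 × 500) = 0.946012
Parallel (C1 and C2): 1 − (1 − 0.761093)(1 − 0.831104) = 0.959650
Series (C3 and C4): 0.808965 × 0.871099 = 0.704689
Parallel ([0.704689], C5, and C6): 1 − (1 − 0.704689)(1 − 0.733080)(1 − 0.946012) = 0.995744
Series ([0.959650] and [0.995744]): 0.959650 × 0.995744 = 0.9556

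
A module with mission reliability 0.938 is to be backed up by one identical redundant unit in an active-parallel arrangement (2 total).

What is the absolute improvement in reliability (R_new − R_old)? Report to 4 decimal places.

0.0582

R_before = 0.938
R_after = 1 − (1 − 0.938)^2 = 0.9962
ΔR = 0.9962 − 0.938 = 0.0582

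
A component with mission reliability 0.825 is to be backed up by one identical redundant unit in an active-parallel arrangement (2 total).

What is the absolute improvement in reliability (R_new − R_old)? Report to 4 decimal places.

0.1444

R_before = 0.825
R_after = 1 − (1 − 0.825)^2 = 0.9694
ΔR = 0.9694 − 0.825 = 0.1444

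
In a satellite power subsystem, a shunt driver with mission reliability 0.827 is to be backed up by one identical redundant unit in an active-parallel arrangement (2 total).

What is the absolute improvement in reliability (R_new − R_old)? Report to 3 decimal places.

R_before = 0.827
R_after = 1 − (1 − 0.827)^2 = 0.970
ΔR = 0.970 − 0.827 = 0.143

0.143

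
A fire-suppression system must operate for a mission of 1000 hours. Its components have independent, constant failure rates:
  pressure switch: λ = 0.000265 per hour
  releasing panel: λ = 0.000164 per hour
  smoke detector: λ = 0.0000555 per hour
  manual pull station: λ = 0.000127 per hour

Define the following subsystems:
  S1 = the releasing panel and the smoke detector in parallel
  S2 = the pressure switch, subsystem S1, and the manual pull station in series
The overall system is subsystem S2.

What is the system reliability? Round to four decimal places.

R(pressure switch) = exp(−0.000265 × 1000) = 0.767206
R(releasing panel) = exp(−0.000164 × 1000) = 0.848742
R(smoke detector) = exp(−0.0000555 × 1000) = 0.946012
R(manual pull station) = exp(−0.000127 × 1000) = 0.880734
Parallel (releasing panel and smoke detector): 1 − (1 − 0.848742)(1 − 0.946012) = 0.991834
Series (pressure switch, [0.991834], and manual pull station): 0.767206 × 0.991834 × 0.880734 = 0.6702

0.6702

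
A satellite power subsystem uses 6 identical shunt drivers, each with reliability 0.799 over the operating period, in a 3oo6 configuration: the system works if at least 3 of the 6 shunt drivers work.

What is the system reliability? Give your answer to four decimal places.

R = Σ_{i=3}^{6} C(6,i) p^i (1−p)^{6−i} with p = 0.799
C(6,3)·0.799^3·0.201^3 = 0.082844
C(6,4)·0.799^4·0.201^2 = 0.246985
C(6,5)·0.799^5·0.201^1 = 0.392718
C(6,6)·0.799^6·0.201^0 = 0.260184
Sum = 0.9827

0.9827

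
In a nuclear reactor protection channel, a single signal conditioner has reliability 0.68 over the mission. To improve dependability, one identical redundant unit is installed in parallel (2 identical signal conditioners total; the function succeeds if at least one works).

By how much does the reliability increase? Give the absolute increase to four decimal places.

0.2176

R_before = 0.68
R_after = 1 − (1 − 0.68)^2 = 0.8976
ΔR = 0.8976 − 0.68 = 0.2176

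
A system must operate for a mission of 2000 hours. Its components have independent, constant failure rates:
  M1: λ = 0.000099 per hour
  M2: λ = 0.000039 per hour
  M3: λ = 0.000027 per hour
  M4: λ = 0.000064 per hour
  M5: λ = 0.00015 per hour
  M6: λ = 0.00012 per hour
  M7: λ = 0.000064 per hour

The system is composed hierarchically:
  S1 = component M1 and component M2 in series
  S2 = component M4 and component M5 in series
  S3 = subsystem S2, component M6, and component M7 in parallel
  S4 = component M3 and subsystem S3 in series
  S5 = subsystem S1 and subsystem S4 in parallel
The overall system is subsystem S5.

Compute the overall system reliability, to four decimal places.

0.9853

R(M1) = exp(−0.000099 × 2000) = 0.820370
R(M2) = exp(−0.000039 × 2000) = 0.924964
R(M3) = exp(−0.000027 × 2000) = 0.947432
R(M4) = exp(−0.000064 × 2000) = 0.879853
R(M5) = exp(−0.00015 × 2000) = 0.740818
R(M6) = exp(−0.00012 × 2000) = 0.786628
R(M7) = exp(−0.000064 × 2000) = 0.879853
Series (M1 and M2): 0.820370 × 0.924964 = 0.758813
Series (M4 and M5): 0.879853 × 0.740818 = 0.651811
Parallel ([0.651811], M6, and M7): 1 − (1 − 0.651811)(1 − 0.786628)(1 − 0.879853) = 0.991074
Series (M3 and [0.991074]): 0.947432 × 0.991074 = 0.938975
Parallel ([0.758813] and [0.938975]): 1 − (1 − 0.758813)(1 − 0.938975) = 0.9853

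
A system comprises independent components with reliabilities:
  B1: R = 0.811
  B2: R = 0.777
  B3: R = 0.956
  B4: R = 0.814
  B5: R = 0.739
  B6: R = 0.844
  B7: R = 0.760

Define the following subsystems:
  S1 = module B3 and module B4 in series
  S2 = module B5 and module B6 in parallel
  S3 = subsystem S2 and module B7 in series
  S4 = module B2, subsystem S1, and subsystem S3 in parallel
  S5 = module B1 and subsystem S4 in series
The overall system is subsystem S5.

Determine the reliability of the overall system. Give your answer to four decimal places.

0.8001

Series (B3 and B4): 0.956000 × 0.814000 = 0.778184
Parallel (B5 and B6): 1 − (1 − 0.739000)(1 − 0.844000) = 0.959284
Series ([0.959284] and B7): 0.959284 × 0.760000 = 0.729056
Parallel (B2, [0.778184], and [0.729056]): 1 − (1 − 0.777000)(1 − 0.778184)(1 − 0.729056) = 0.986598
Series (B1 and [0.986598]): 0.811000 × 0.986598 = 0.8001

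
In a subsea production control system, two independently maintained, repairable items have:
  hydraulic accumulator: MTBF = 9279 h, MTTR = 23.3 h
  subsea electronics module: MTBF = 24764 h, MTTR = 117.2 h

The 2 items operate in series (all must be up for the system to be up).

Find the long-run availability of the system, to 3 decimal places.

A(hydraulic accumulator) = MTBF/(MTBF+MTTR) = 9279/(9279+23.3) = 0.997495
A(subsea electronics module) = MTBF/(MTBF+MTTR) = 24764/(24764+117.2) = 0.995290
Series availability: 0.997495 × 0.995290 = 0.993

0.993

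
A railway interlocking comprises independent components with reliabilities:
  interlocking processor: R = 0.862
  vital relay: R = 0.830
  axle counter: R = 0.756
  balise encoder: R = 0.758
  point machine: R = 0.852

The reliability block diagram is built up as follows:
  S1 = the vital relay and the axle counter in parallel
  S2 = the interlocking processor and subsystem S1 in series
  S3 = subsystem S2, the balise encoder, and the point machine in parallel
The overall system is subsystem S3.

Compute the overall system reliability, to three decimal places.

0.994

Parallel (vital relay and axle counter): 1 − (1 − 0.83000)(1 − 0.75600) = 0.95852
Series (interlocking processor and [0.95852]): 0.86200 × 0.95852 = 0.82624
Parallel ([0.82624], balise encoder, and point machine): 1 − (1 − 0.82624)(1 − 0.75800)(1 − 0.85200) = 0.994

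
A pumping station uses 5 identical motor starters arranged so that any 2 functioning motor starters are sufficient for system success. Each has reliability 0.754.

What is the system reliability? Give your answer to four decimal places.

0.9853

R = Σ_{i=2}^{5} C(5,i) p^i (1−p)^{5−i} with p = 0.754
C(5,2)·0.754^2·0.246^3 = 0.084635
C(5,3)·0.754^3·0.246^2 = 0.259409
C(5,4)·0.754^4·0.246^1 = 0.397549
C(5,5)·0.754^5·0.246^0 = 0.243701
Sum = 0.9853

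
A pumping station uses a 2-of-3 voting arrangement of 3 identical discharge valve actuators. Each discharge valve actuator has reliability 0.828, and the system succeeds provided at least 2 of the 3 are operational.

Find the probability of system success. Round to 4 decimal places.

0.9214

R = Σ_{i=2}^{3} C(3,i) p^i (1−p)^{3−i} with p = 0.828
C(3,2)·0.828^2·0.172^1 = 0.353761
C(3,3)·0.828^3·0.172^0 = 0.567664
Sum = 0.9214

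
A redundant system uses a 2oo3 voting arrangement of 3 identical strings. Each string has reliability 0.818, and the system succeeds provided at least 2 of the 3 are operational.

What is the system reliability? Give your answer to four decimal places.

R = Σ_{i=2}^{3} C(3,i) p^i (1−p)^{3−i} with p = 0.818
C(3,2)·0.818^2·0.182^1 = 0.365342
C(3,3)·0.818^3·0.182^0 = 0.547343
Sum = 0.9127

0.9127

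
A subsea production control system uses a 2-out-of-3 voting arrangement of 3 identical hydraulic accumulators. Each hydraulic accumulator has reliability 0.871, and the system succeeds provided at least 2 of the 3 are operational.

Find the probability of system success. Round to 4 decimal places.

R = Σ_{i=2}^{3} C(3,i) p^i (1−p)^{3−i} with p = 0.871
C(3,2)·0.871^2·0.129^1 = 0.293594
C(3,3)·0.871^3·0.129^0 = 0.660776
Sum = 0.9544

0.9544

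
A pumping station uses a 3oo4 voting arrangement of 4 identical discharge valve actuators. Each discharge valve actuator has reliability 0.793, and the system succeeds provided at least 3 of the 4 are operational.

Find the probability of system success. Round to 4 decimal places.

0.8084

R = Σ_{i=3}^{4} C(4,i) p^i (1−p)^{4−i} with p = 0.793
C(4,3)·0.793^3·0.207^1 = 0.412905
C(4,4)·0.793^4·0.207^0 = 0.395451
Sum = 0.8084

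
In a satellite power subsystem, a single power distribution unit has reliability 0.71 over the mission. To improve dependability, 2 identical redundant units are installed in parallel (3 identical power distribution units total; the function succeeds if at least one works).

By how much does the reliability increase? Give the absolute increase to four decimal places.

0.2656

R_before = 0.71
R_after = 1 − (1 − 0.71)^3 = 0.9756
ΔR = 0.9756 − 0.71 = 0.2656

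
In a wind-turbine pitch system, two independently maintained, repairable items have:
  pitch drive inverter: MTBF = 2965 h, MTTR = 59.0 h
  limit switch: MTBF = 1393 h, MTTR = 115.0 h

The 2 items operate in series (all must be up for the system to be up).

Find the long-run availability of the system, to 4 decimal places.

0.9057

A(pitch drive inverter) = MTBF/(MTBF+MTTR) = 2965/(2965+59.0) = 0.980489
A(limit switch) = MTBF/(MTBF+MTTR) = 1393/(1393+115.0) = 0.923740
Series availability: 0.980489 × 0.923740 = 0.9057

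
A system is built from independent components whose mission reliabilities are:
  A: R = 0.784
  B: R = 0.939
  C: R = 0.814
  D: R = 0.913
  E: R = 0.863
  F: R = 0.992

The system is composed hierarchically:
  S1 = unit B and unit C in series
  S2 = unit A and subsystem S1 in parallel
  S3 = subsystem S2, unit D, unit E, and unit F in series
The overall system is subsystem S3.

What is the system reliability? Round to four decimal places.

Series (B and C): 0.939000 × 0.814000 = 0.764346
Parallel (A and [0.764346]): 1 − (1 − 0.784000)(1 − 0.764346) = 0.949099
Series ([0.949099], D, E, and F): 0.949099 × 0.913000 × 0.863000 × 0.992000 = 0.7418

0.7418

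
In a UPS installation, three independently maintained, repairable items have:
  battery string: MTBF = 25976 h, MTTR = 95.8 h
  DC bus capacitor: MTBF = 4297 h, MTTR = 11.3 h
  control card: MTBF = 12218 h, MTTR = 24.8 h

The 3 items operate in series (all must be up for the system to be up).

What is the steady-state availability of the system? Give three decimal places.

0.992

A(battery string) = MTBF/(MTBF+MTTR) = 25976/(25976+95.8) = 0.996326
A(DC bus capacitor) = MTBF/(MTBF+MTTR) = 4297/(4297+11.3) = 0.997377
A(control card) = MTBF/(MTBF+MTTR) = 12218/(12218+24.8) = 0.997974
Series availability: 0.996326 × 0.997377 × 0.997974 = 0.992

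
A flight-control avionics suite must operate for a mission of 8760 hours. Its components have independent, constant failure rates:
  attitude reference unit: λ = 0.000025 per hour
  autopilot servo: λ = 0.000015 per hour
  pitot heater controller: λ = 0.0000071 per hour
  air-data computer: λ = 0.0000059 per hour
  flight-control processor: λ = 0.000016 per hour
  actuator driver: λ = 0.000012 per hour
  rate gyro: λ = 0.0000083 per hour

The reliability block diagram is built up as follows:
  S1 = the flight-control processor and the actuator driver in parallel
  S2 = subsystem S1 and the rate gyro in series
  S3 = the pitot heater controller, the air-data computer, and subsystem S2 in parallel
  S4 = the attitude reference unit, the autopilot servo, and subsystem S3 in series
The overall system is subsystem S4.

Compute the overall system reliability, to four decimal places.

R(attitude reference unit) = exp(−0.000025 × 8760) = 0.803322
R(autopilot servo) = exp(−0.000015 × 8760) = 0.876867
R(pitot heater controller) = exp(−0.0000071 × 8760) = 0.939699
R(air-data computer) = exp(−0.0000059 × 8760) = 0.949629
R(flight-control processor) = exp(−0.000016 × 8760) = 0.869219
R(actuator driver) = exp(−0.000012 × 8760) = 0.900216
R(rate gyro) = exp(−0.0000083 × 8760) = 0.929872
Parallel (flight-control processor and actuator driver): 1 − (1 − 0.869219)(1 − 0.900216) = 0.986950
Series ([0.986950] and rate gyro): 0.986950 × 0.929872 = 0.917737
Parallel (pitot heater controller, air-data computer, and [0.917737]): 1 − (1 − 0.939699)(1 − 0.949629)(1 − 0.917737) = 0.999750
Series (attitude reference unit, autopilot servo, and [0.999750]): 0.803322 × 0.876867 × 0.999750 = 0.7042

0.7042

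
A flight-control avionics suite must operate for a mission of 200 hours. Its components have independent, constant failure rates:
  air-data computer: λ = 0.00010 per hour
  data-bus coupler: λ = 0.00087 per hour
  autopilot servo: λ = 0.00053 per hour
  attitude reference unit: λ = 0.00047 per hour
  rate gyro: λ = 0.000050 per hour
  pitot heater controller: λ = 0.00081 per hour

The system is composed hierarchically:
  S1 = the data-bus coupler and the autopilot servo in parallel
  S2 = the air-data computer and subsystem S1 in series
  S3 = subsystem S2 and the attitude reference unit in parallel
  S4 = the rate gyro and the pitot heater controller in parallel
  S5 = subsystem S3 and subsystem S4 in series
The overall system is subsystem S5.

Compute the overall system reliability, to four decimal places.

R(air-data computer) = exp(−0.00010 × 200) = 0.980199
R(data-bus coupler) = exp(−0.00087 × 200) = 0.840297
R(autopilot servo) = exp(−0.00053 × 200) = 0.899425
R(attitude reference unit) = exp(−0.00047 × 200) = 0.910283
R(rate gyro) = exp(−0.000050 × 200) = 0.990050
R(pitot heater controller) = exp(−0.00081 × 200) = 0.850441
Parallel (data-bus coupler and autopilot servo): 1 − (1 − 0.840297)(1 − 0.899425) = 0.983938
Series (air-data computer and [0.983938]): 0.980199 × 0.983938 = 0.964455
Parallel ([0.964455] and attitude reference unit): 1 − (1 − 0.964455)(1 − 0.910283) = 0.996811
Parallel (rate gyro and pitot heater controller): 1 − (1 − 0.990050)(1 − 0.850441) = 0.998512
Series ([0.996811] and [0.998512]): 0.996811 × 0.998512 = 0.9953

0.9953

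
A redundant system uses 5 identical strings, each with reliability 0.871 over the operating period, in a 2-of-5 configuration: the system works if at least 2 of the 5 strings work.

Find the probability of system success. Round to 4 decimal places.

R = Σ_{i=2}^{5} C(5,i) p^i (1−p)^{5−i} with p = 0.871
C(5,2)·0.871^2·0.129^3 = 0.016286
C(5,3)·0.871^3·0.129^2 = 0.109960
C(5,4)·0.871^4·0.129^1 = 0.371221
C(5,5)·0.871^5·0.129^0 = 0.501292
Sum = 0.9988

0.9988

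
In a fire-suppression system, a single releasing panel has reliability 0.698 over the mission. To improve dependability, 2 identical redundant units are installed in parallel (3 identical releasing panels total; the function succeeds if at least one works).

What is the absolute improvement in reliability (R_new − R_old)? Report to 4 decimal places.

R_before = 0.698
R_after = 1 − (1 − 0.698)^3 = 0.9725
ΔR = 0.9725 − 0.698 = 0.2745

0.2745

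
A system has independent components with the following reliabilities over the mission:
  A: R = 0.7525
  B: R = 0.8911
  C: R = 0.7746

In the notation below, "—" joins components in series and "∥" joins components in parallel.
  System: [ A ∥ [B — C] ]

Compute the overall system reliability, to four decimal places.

Series (B and C): 0.891100 × 0.774600 = 0.690246
Parallel (A and [0.690246]): 1 − (1 − 0.752500)(1 − 0.690246) = 0.9233

0.9233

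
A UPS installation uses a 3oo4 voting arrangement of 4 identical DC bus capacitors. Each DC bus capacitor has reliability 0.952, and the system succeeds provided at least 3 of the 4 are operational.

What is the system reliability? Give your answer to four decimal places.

R = Σ_{i=3}^{4} C(4,i) p^i (1−p)^{4−i} with p = 0.952
C(4,3)·0.952^3·0.048^1 = 0.165658
C(4,4)·0.952^4·0.048^0 = 0.821387
Sum = 0.9870

0.9870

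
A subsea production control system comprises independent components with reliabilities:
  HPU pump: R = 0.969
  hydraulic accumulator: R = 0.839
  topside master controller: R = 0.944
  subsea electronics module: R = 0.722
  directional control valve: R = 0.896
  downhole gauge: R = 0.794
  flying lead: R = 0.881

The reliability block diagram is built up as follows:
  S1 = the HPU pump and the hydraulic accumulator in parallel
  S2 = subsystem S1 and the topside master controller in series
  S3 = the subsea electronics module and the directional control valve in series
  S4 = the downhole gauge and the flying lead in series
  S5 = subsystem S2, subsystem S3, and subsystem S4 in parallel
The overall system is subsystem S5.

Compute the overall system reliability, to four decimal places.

0.9936

Parallel (HPU pump and hydraulic accumulator): 1 − (1 − 0.969000)(1 − 0.839000) = 0.995009
Series ([0.995009] and topside master controller): 0.995009 × 0.944000 = 0.939288
Series (subsea electronics module and directional control valve): 0.722000 × 0.896000 = 0.646912
Series (downhole gauge and flying lead): 0.794000 × 0.881000 = 0.699514
Parallel ([0.939288], [0.646912], and [0.699514]): 1 − (1 − 0.939288)(1 − 0.646912)(1 − 0.699514) = 0.9936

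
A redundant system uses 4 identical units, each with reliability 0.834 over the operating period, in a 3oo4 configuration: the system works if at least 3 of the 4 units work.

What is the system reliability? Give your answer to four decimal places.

0.8690

R = Σ_{i=3}^{4} C(4,i) p^i (1−p)^{4−i} with p = 0.834
C(4,3)·0.834^3·0.166^1 = 0.385182
C(4,4)·0.834^4·0.166^0 = 0.483798
Sum = 0.8690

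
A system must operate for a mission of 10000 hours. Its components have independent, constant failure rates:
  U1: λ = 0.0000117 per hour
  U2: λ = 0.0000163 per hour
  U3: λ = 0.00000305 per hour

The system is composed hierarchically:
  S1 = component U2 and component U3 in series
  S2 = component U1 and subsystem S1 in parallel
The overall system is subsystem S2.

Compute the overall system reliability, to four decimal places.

0.9806

R(U1) = exp(−0.0000117 × 10000) = 0.889585
R(U2) = exp(−0.0000163 × 10000) = 0.849591
R(U3) = exp(−0.00000305 × 10000) = 0.969960
Series (U2 and U3): 0.849591 × 0.969960 = 0.824069
Parallel (U1 and [0.824069]): 1 − (1 − 0.889585)(1 − 0.824069) = 0.9806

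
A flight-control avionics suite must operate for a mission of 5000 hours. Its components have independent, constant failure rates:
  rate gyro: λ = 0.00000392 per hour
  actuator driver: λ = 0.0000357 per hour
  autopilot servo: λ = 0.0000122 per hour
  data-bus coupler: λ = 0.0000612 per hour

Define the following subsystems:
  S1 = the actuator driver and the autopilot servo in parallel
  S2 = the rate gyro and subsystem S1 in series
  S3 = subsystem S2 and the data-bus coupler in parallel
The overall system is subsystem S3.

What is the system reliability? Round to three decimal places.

R(rate gyro) = exp(−0.00000392 × 5000) = 0.98059
R(actuator driver) = exp(−0.0000357 × 5000) = 0.83652
R(autopilot servo) = exp(−0.0000122 × 5000) = 0.94082
R(data-bus coupler) = exp(−0.0000612 × 5000) = 0.73639
Parallel (actuator driver and autopilot servo): 1 − (1 − 0.83652)(1 − 0.94082) = 0.99033
Series (rate gyro and [0.99033]): 0.98059 × 0.99033 = 0.97111
Parallel ([0.97111] and data-bus coupler): 1 − (1 − 0.97111)(1 − 0.73639) = 0.992

0.992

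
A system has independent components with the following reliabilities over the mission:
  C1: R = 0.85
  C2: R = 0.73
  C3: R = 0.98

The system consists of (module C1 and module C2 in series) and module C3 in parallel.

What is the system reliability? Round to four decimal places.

0.9924

Series (C1 and C2): 0.850000 × 0.730000 = 0.620500
Parallel ([0.620500] and C3): 1 − (1 − 0.620500)(1 − 0.980000) = 0.9924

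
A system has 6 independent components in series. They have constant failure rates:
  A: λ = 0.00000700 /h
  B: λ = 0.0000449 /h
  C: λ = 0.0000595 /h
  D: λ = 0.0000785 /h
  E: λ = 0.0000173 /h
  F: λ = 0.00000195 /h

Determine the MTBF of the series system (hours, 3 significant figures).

4780

Series of exponential components: λ_sys = Σ λ_i
λ_sys = 0.00000700 + 0.0000449 + 0.0000595 + 0.0000785 + 0.0000173 + 0.00000195 = 2.0915e-04 /h
MTBF = 1 / λ_sys = 4780 h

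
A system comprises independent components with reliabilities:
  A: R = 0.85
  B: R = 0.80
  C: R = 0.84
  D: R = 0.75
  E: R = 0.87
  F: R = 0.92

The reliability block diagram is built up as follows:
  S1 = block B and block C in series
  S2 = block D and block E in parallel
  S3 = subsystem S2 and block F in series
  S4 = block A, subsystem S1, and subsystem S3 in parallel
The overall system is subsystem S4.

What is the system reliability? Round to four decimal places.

Series (B and C): 0.800000 × 0.840000 = 0.672000
Parallel (D and E): 1 − (1 − 0.750000)(1 − 0.870000) = 0.967500
Series ([0.967500] and F): 0.967500 × 0.920000 = 0.890100
Parallel (A, [0.672000], and [0.890100]): 1 − (1 − 0.850000)(1 − 0.672000)(1 − 0.890100) = 0.9946

0.9946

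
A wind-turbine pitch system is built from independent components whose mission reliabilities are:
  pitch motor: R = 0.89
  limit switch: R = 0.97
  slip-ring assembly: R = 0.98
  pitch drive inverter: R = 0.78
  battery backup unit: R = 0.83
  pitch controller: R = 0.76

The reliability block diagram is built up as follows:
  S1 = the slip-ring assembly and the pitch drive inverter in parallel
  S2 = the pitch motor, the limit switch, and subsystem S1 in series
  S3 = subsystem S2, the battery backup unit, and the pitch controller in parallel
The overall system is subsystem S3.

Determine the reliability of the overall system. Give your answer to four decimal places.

0.9943

Parallel (slip-ring assembly and pitch drive inverter): 1 − (1 − 0.980000)(1 − 0.780000) = 0.995600
Series (pitch motor, limit switch, and [0.995600]): 0.890000 × 0.970000 × 0.995600 = 0.859501
Parallel ([0.859501], battery backup unit, and pitch controller): 1 − (1 − 0.859501)(1 − 0.830000)(1 − 0.760000) = 0.9943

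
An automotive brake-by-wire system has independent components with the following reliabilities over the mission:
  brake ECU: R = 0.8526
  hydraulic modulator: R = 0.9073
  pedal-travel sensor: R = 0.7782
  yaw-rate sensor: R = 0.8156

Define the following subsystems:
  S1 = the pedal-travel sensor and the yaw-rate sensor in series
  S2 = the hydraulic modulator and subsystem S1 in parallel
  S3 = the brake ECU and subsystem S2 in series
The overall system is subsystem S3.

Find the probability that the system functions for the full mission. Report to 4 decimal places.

Series (pedal-travel sensor and yaw-rate sensor): 0.778200 × 0.815600 = 0.634700
Parallel (hydraulic modulator and [0.634700]): 1 − (1 − 0.907300)(1 − 0.634700) = 0.966137
Series (brake ECU and [0.966137]): 0.852600 × 0.966137 = 0.8237

0.8237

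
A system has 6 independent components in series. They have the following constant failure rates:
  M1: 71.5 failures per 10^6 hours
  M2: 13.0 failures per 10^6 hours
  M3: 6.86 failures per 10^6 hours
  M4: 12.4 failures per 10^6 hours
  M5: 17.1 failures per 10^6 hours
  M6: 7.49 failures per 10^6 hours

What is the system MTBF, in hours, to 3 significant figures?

7790

Series of exponential components: λ_sys = Σ λ_i
λ_sys = 0.0000715 + 0.0000130 + 0.00000686 + 0.0000124 + 0.0000171 + 0.00000749 = 1.2835e-04 /h
MTBF = 1 / λ_sys = 7790 h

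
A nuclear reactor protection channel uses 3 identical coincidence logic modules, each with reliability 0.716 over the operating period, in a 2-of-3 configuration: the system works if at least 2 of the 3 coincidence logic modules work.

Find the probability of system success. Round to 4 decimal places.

0.8038

R = Σ_{i=2}^{3} C(3,i) p^i (1−p)^{3−i} with p = 0.716
C(3,2)·0.716^2·0.284^1 = 0.436783
C(3,3)·0.716^3·0.284^0 = 0.367062
Sum = 0.8038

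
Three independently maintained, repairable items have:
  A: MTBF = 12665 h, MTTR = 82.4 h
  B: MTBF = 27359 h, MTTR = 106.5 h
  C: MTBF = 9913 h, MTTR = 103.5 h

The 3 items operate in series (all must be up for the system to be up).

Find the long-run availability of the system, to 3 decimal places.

0.979

A(A) = MTBF/(MTBF+MTTR) = 12665/(12665+82.4) = 0.993536
A(B) = MTBF/(MTBF+MTTR) = 27359/(27359+106.5) = 0.996122
A(C) = MTBF/(MTBF+MTTR) = 9913/(9913+103.5) = 0.989667
Series availability: 0.993536 × 0.996122 × 0.989667 = 0.979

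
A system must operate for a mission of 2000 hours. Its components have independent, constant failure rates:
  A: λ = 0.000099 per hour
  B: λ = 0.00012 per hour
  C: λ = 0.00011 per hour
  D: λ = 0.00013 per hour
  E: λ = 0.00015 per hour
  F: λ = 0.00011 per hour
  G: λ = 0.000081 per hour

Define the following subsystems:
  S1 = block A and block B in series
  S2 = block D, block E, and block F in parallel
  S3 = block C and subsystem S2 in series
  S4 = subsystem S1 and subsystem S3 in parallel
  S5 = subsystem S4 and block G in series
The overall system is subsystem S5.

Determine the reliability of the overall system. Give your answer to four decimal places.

0.7880

R(A) = exp(−0.000099 × 2000) = 0.820370
R(B) = exp(−0.00012 × 2000) = 0.786628
R(C) = exp(−0.00011 × 2000) = 0.802519
R(D) = exp(−0.00013 × 2000) = 0.771052
R(E) = exp(−0.00015 × 2000) = 0.740818
R(F) = exp(−0.00011 × 2000) = 0.802519
R(G) = exp(−0.000081 × 2000) = 0.850441
Series (A and B): 0.820370 × 0.786628 = 0.645326
Parallel (D, E, and F): 1 − (1 − 0.771052)(1 − 0.740818)(1 − 0.802519) = 0.988282
Series (C and [0.988282]): 0.802519 × 0.988282 = 0.793115
Parallel ([0.645326] and [0.793115]): 1 − (1 − 0.645326)(1 − 0.793115) = 0.926623
Series ([0.926623] and G): 0.926623 × 0.850441 = 0.7880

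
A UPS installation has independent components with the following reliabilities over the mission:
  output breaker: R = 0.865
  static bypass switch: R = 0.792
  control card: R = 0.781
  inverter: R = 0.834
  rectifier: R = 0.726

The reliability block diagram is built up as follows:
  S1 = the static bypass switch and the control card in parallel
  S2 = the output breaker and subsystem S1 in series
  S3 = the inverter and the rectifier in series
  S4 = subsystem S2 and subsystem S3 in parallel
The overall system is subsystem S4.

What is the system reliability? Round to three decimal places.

0.931

Parallel (static bypass switch and control card): 1 − (1 − 0.79200)(1 − 0.78100) = 0.95445
Series (output breaker and [0.95445]): 0.86500 × 0.95445 = 0.82560
Series (inverter and rectifier): 0.83400 × 0.72600 = 0.60548
Parallel ([0.82560] and [0.60548]): 1 − (1 − 0.82560)(1 − 0.60548) = 0.931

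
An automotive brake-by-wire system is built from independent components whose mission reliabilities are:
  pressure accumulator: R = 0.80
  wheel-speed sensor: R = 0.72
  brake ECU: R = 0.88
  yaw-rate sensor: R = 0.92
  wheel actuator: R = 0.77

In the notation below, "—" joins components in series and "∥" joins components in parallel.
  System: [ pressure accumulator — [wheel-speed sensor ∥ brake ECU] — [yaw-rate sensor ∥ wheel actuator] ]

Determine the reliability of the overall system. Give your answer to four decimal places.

0.7589

Parallel (wheel-speed sensor and brake ECU): 1 − (1 − 0.720000)(1 − 0.880000) = 0.966400
Parallel (yaw-rate sensor and wheel actuator): 1 − (1 − 0.920000)(1 − 0.770000) = 0.981600
Series (pressure accumulator, [0.966400], and [0.981600]): 0.800000 × 0.966400 × 0.981600 = 0.7589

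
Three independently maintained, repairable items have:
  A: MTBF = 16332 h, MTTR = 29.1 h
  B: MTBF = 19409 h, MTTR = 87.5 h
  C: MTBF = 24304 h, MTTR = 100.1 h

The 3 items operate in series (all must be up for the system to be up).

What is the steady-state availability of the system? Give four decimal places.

A(A) = MTBF/(MTBF+MTTR) = 16332/(16332+29.1) = 0.998221
A(B) = MTBF/(MTBF+MTTR) = 19409/(19409+87.5) = 0.995512
A(C) = MTBF/(MTBF+MTTR) = 24304/(24304+100.1) = 0.995898
Series availability: 0.998221 × 0.995512 × 0.995898 = 0.9897

0.9897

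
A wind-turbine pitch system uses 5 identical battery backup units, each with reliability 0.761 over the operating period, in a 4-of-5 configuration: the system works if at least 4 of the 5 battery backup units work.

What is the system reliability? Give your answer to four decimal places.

0.6560

R = Σ_{i=4}^{5} C(5,i) p^i (1−p)^{5−i} with p = 0.761
C(5,4)·0.761^4·0.239^1 = 0.400780
C(5,5)·0.761^5·0.239^0 = 0.255225
Sum = 0.6560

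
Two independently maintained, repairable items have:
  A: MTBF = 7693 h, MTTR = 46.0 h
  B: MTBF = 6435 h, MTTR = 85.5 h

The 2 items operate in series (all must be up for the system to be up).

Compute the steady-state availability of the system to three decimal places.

A(A) = MTBF/(MTBF+MTTR) = 7693/(7693+46.0) = 0.994056
A(B) = MTBF/(MTBF+MTTR) = 6435/(6435+85.5) = 0.986888
Series availability: 0.994056 × 0.986888 = 0.981

0.981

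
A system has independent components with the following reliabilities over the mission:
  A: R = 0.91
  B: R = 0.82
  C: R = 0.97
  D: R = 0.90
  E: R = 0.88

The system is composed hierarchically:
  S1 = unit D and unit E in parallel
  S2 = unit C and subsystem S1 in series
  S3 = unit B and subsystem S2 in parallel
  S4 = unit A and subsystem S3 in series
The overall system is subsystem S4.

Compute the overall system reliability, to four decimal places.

0.9032

Parallel (D and E): 1 − (1 − 0.900000)(1 − 0.880000) = 0.988000
Series (C and [0.988000]): 0.970000 × 0.988000 = 0.958360
Parallel (B and [0.958360]): 1 − (1 − 0.820000)(1 − 0.958360) = 0.992505
Series (A and [0.992505]): 0.910000 × 0.992505 = 0.9032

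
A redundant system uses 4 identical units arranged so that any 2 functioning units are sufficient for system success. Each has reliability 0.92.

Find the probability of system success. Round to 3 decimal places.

0.998

R = Σ_{i=2}^{4} C(4,i) p^i (1−p)^{4−i} with p = 0.92
C(4,2)·0.92^2·0.08^2 = 0.03250
C(4,3)·0.92^3·0.08^1 = 0.24918
C(4,4)·0.92^4·0.08^0 = 0.71639
Sum = 0.998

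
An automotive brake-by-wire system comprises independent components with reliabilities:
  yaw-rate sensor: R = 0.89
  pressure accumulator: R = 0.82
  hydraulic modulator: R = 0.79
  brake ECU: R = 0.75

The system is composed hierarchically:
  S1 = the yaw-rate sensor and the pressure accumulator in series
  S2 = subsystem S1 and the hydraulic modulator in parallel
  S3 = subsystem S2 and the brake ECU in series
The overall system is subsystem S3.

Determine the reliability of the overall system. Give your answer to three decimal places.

Series (yaw-rate sensor and pressure accumulator): 0.89000 × 0.82000 = 0.72980
Parallel ([0.72980] and hydraulic modulator): 1 − (1 − 0.72980)(1 − 0.79000) = 0.94326
Series ([0.94326] and brake ECU): 0.94326 × 0.75000 = 0.707

0.707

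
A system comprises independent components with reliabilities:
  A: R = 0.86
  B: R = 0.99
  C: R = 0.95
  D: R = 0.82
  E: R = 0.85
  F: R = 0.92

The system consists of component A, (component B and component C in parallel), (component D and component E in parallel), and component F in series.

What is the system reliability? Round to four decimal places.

0.7695

Parallel (B and C): 1 − (1 − 0.990000)(1 − 0.950000) = 0.999500
Parallel (D and E): 1 − (1 − 0.820000)(1 − 0.850000) = 0.973000
Series (A, [0.999500], [0.973000], and F): 0.860000 × 0.999500 × 0.973000 × 0.920000 = 0.7695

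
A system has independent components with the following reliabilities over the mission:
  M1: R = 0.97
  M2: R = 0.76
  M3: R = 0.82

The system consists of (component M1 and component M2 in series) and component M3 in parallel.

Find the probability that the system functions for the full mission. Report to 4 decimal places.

0.9527

Series (M1 and M2): 0.970000 × 0.760000 = 0.737200
Parallel ([0.737200] and M3): 1 − (1 − 0.737200)(1 − 0.820000) = 0.9527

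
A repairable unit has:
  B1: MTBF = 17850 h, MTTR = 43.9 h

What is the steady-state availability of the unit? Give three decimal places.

A(B1) = MTBF/(MTBF+MTTR) = 17850/(17850+43.9) = 0.998

0.998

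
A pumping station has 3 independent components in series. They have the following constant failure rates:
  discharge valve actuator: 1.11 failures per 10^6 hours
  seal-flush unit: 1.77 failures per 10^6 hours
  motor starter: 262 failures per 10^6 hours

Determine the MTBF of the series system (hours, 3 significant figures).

3780

Series of exponential components: λ_sys = Σ λ_i
λ_sys = 0.00000111 + 0.00000177 + 0.000262 = 2.6488e-04 /h
MTBF = 1 / λ_sys = 3780 h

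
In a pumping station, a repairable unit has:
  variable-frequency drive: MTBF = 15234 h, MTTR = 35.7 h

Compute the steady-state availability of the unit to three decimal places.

A(variable-frequency drive) = MTBF/(MTBF+MTTR) = 15234/(15234+35.7) = 0.998

0.998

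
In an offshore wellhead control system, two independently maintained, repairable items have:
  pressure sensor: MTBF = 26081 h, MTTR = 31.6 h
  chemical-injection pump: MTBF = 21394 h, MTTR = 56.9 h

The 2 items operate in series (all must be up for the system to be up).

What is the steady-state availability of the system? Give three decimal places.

A(pressure sensor) = MTBF/(MTBF+MTTR) = 26081/(26081+31.6) = 0.998790
A(chemical-injection pump) = MTBF/(MTBF+MTTR) = 21394/(21394+56.9) = 0.997347
Series availability: 0.998790 × 0.997347 = 0.996

0.996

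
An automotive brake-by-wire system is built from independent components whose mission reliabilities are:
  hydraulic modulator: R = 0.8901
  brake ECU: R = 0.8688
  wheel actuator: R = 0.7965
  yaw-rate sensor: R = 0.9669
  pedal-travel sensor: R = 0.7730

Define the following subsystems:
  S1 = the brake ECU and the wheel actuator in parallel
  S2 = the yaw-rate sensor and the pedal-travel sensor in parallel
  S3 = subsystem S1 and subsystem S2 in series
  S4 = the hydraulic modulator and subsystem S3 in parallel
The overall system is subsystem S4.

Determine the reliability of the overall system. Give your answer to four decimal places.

0.9963

Parallel (brake ECU and wheel actuator): 1 − (1 − 0.868800)(1 − 0.796500) = 0.973301
Parallel (yaw-rate sensor and pedal-travel sensor): 1 − (1 − 0.966900)(1 − 0.773000) = 0.992486
Series ([0.973301] and [0.992486]): 0.973301 × 0.992486 = 0.965988
Parallel (hydraulic modulator and [0.965988]): 1 − (1 − 0.890100)(1 − 0.965988) = 0.9963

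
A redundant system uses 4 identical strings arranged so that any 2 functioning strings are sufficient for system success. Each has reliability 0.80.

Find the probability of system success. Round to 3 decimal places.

R = Σ_{i=2}^{4} C(4,i) p^i (1−p)^{4−i} with p = 0.80
C(4,2)·0.80^2·0.20^2 = 0.15360
C(4,3)·0.80^3·0.20^1 = 0.40960
C(4,4)·0.80^4·0.20^0 = 0.40960
Sum = 0.973

0.973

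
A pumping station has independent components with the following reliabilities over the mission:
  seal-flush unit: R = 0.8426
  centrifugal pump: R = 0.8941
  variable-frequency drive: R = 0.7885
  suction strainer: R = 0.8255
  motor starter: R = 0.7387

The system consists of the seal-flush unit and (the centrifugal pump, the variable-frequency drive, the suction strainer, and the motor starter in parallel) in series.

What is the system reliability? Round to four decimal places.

0.8417

Parallel (centrifugal pump, variable-frequency drive, suction strainer, and motor starter): 1 − (1 − 0.894100)(1 − 0.788500)(1 − 0.825500)(1 − 0.738700) = 0.998979
Series (seal-flush unit and [0.998979]): 0.842600 × 0.998979 = 0.8417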